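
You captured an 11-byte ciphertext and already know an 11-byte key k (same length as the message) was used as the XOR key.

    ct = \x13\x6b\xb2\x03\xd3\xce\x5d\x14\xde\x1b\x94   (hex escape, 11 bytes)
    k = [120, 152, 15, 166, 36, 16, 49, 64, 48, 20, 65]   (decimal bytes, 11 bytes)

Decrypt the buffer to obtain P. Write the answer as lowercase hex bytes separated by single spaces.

XOR is its own inverse, so applying the key byte-wise gives the result directly.
byte 0: 13 xor 78 = 6b
byte 1: 6b xor 98 = f3
byte 2: b2 xor 0f = bd
byte 3: 03 xor a6 = a5
byte 4: d3 xor 24 = f7
byte 5: ce xor 10 = de
byte 6: 5d xor 31 = 6c
byte 7: 14 xor 40 = 54
byte 8: de xor 30 = ee
byte 9: 1b xor 14 = 0f
byte 10: 94 xor 41 = d5

6b f3 bd a5 f7 de 6c 54 ee 0f d5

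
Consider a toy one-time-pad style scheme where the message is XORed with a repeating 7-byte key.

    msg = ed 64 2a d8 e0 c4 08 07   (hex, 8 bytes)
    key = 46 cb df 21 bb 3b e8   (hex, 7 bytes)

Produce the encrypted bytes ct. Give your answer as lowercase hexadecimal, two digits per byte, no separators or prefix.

abaff5f95bffe041

The 7-byte key repeats, so the effective keystream is 46 cb df 21 bb 3b e8 46.
byte 0: ed ^ 46 = ab
byte 1: 64 ^ cb = af
byte 2: 2a ^ df = f5
byte 3: d8 ^ 21 = f9
byte 4: e0 ^ bb = 5b
byte 5: c4 ^ 3b = ff
byte 6: 08 ^ e8 = e0
byte 7: 07 ^ 46 = 41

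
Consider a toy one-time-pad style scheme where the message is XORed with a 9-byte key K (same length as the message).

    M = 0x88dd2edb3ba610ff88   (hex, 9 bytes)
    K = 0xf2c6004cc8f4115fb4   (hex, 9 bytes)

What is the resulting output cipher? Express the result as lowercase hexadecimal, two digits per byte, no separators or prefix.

XOR is its own inverse, so applying the key byte-wise gives the result directly.
byte 0: 10001000 ⊕ 11110010 = 01111010
byte 1: 11011101 ⊕ 11000110 = 00011011
byte 2: 00101110 ⊕ 00000000 = 00101110
byte 3: 11011011 ⊕ 01001100 = 10010111
byte 4: 00111011 ⊕ 11001000 = 11110011
byte 5: 10100110 ⊕ 11110100 = 01010010
byte 6: 00010000 ⊕ 00010001 = 00000001
byte 7: 11111111 ⊕ 01011111 = 10100000
byte 8: 10001000 ⊕ 10110100 = 00111100

7a1b2e97f35201a03c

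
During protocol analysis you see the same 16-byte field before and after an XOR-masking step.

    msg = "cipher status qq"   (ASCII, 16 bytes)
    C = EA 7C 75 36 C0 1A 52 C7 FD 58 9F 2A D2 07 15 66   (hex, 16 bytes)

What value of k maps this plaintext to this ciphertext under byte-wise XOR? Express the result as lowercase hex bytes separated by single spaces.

89 15 05 5e a5 68 72 b4 89 39 eb 5f a1 27 64 17

Since C = msg ⊕ k, XORing both sides with msg gives k = msg ⊕ C.
63 xor ea = 89
69 xor 7c = 15
70 xor 75 = 05
68 xor 36 = 5e
65 xor c0 = a5
72 xor 1a = 68
20 xor 52 = 72
73 xor c7 = b4
74 xor fd = 89
61 xor 58 = 39
74 xor 9f = eb
75 xor 2a = 5f
73 xor d2 = a1
20 xor 07 = 27
71 xor 15 = 64
71 xor 66 = 17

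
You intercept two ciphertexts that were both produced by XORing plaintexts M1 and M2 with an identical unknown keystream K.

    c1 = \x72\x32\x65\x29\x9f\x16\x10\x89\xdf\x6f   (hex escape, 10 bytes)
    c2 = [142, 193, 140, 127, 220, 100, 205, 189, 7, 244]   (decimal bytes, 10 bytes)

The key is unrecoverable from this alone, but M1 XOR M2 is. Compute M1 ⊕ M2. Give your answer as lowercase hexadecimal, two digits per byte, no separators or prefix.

fcf3e9564372dd34d89b

c1 ⊕ c2 = (M1 ⊕ K) ⊕ (M2 ⊕ K) = M1 ⊕ M2 — the shared key cancels under XOR.
byte 0: 114 xor 142 = 252
byte 1:  50 xor 193 = 243
byte 2: 101 xor 140 = 233
byte 3:  41 xor 127 =  86
byte 4: 159 xor 220 =  67
byte 5:  22 xor 100 = 114
byte 6:  16 xor 205 = 221
byte 7: 137 xor 189 =  52
byte 8: 223 xor   7 = 216
byte 9: 111 xor 244 = 155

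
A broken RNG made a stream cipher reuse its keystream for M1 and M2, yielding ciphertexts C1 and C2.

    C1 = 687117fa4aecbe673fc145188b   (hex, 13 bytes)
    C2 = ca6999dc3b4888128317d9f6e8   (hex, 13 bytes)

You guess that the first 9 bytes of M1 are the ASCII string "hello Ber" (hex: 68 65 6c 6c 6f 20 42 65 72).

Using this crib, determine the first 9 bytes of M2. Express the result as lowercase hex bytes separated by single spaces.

First, C1 ⊕ C2 = (M1 ⊕ K) ⊕ (M2 ⊕ K) = M1 ⊕ M2, so the key drops out. Then M2 = (M1 ⊕ M2) ⊕ M1 over the first 9 bytes.
byte 0: (68 xor ca) xor 68 = a2 xor 68 = ca
byte 1: (71 xor 69) xor 65 = 18 xor 65 = 7d
byte 2: (17 xor 99) xor 6c = 8e xor 6c = e2
byte 3: (fa xor dc) xor 6c = 26 xor 6c = 4a
byte 4: (4a xor 3b) xor 6f = 71 xor 6f = 1e
byte 5: (ec xor 48) xor 20 = a4 xor 20 = 84
byte 6: (be xor 88) xor 42 = 36 xor 42 = 74
byte 7: (67 xor 12) xor 65 = 75 xor 65 = 10
byte 8: (3f xor 83) xor 72 = bc xor 72 = ce

ca 7d e2 4a 1e 84 74 10 ce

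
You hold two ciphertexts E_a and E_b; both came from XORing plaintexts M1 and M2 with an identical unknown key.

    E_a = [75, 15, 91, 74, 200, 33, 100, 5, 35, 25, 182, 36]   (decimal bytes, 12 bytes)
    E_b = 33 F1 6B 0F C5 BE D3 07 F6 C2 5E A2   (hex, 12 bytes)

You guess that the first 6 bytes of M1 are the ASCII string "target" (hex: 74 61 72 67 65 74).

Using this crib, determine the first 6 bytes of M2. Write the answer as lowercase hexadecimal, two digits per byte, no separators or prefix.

0c9f422268eb

First, E_a ⊕ E_b = (M1 ⊕ K) ⊕ (M2 ⊕ K) = M1 ⊕ M2, so the key drops out. Then M2 = (M1 ⊕ M2) ⊕ M1 over the first 6 bytes.
byte 0: (4b XOR 33) XOR 74 = 78 XOR 74 = 0c
byte 1: (0f XOR f1) XOR 61 = fe XOR 61 = 9f
byte 2: (5b XOR 6b) XOR 72 = 30 XOR 72 = 42
byte 3: (4a XOR 0f) XOR 67 = 45 XOR 67 = 22
byte 4: (c8 XOR c5) XOR 65 = 0d XOR 65 = 68
byte 5: (21 XOR be) XOR 74 = 9f XOR 74 = eb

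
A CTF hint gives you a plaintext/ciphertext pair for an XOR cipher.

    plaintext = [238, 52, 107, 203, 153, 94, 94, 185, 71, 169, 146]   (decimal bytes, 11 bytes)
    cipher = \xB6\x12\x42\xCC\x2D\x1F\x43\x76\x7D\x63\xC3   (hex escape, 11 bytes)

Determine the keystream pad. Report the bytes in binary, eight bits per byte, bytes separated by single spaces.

Since cipher = plaintext ⊕ pad, XORing both sides with plaintext gives pad = plaintext ⊕ cipher.
byte 0: ee ⊕ b6 = 58
byte 1: 34 ⊕ 12 = 26
byte 2: 6b ⊕ 42 = 29
byte 3: cb ⊕ cc = 07
byte 4: 99 ⊕ 2d = b4
byte 5: 5e ⊕ 1f = 41
byte 6: 5e ⊕ 43 = 1d
byte 7: b9 ⊕ 76 = cf
byte 8: 47 ⊕ 7d = 3a
byte 9: a9 ⊕ 63 = ca
byte 10: 92 ⊕ c3 = 51

01011000 00100110 00101001 00000111 10110100 01000001 00011101 11001111 00111010 11001010 01010001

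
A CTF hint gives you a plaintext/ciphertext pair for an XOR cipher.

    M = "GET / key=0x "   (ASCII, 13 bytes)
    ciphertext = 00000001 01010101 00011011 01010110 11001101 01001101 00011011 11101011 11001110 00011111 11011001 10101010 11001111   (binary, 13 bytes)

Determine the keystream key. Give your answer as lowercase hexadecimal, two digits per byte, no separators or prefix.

Since ciphertext = M ⊕ key, XORing both sides with M gives key = M ⊕ ciphertext.
01000111 xor 00000001 = 01000110
01000101 xor 01010101 = 00010000
01010100 xor 00011011 = 01001111
00100000 xor 01010110 = 01110110
00101111 xor 11001101 = 11100010
00100000 xor 01001101 = 01101101
01101011 xor 00011011 = 01110000
01100101 xor 11101011 = 10001110
01111001 xor 11001110 = 10110111
00111101 xor 00011111 = 00100010
00110000 xor 11011001 = 11101001
01111000 xor 10101010 = 11010010
00100000 xor 11001111 = 11101111

46104f76e26d708eb722e9d2ef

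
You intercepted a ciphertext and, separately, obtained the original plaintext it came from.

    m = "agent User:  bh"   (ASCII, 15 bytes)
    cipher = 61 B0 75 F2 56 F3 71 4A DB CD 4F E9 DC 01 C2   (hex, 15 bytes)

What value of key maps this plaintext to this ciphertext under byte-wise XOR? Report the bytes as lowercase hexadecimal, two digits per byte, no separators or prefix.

00d7109c22d32439bebf75c9fc63aa

Since cipher = m ⊕ key, XORing both sides with m gives key = m ⊕ cipher.
 97 xor  97 =   0
103 xor 176 = 215
101 xor 117 =  16
110 xor 242 = 156
116 xor  86 =  34
 32 xor 243 = 211
 85 xor 113 =  36
115 xor  74 =  57
101 xor 219 = 190
114 xor 205 = 191
 58 xor  79 = 117
 32 xor 233 = 201
 32 xor 220 = 252
 98 xor   1 =  99
104 xor 194 = 170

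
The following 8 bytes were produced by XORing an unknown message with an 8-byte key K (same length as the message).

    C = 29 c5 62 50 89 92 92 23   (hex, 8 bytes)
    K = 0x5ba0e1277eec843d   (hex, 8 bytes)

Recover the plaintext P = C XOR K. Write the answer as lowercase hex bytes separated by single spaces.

00101001 ^ 01011011 = 01110010
11000101 ^ 10100000 = 01100101
01100010 ^ 11100001 = 10000011
01010000 ^ 00100111 = 01110111
10001001 ^ 01111110 = 11110111
10010010 ^ 11101100 = 01111110
10010010 ^ 10000100 = 00010110
00100011 ^ 00111101 = 00011110

72 65 83 77 f7 7e 16 1e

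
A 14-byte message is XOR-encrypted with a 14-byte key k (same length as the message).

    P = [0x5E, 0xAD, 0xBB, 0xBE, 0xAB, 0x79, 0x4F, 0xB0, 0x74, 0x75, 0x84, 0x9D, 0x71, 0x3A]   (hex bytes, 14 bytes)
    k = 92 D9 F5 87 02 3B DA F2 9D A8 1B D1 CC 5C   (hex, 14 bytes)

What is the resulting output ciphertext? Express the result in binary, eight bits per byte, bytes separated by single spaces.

byte 0:  94 ^ 146 = 204
byte 1: 173 ^ 217 = 116
byte 2: 187 ^ 245 =  78
byte 3: 190 ^ 135 =  57
byte 4: 171 ^   2 = 169
byte 5: 121 ^  59 =  66
byte 6:  79 ^ 218 = 149
byte 7: 176 ^ 242 =  66
byte 8: 116 ^ 157 = 233
byte 9: 117 ^ 168 = 221
byte 10: 132 ^  27 = 159
byte 11: 157 ^ 209 =  76
byte 12: 113 ^ 204 = 189
byte 13:  58 ^  92 = 102

11001100 01110100 01001110 00111001 10101001 01000010 10010101 01000010 11101001 11011101 10011111 01001100 10111101 01100110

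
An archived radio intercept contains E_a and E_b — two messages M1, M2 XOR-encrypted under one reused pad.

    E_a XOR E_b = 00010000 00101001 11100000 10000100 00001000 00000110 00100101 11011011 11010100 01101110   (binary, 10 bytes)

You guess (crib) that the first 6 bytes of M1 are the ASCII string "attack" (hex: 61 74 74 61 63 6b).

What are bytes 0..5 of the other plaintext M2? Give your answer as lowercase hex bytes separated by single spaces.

71 5d 94 e5 6b 6d

Since E_a ⊕ E_b = M1 ⊕ M2, XORing with the guessed M1 bytes yields the corresponding M2 bytes: M2 = (E_a ⊕ E_b) ⊕ M1.
byte 0: 10 ⊕ 61 = 71
byte 1: 29 ⊕ 74 = 5d
byte 2: e0 ⊕ 74 = 94
byte 3: 84 ⊕ 61 = e5
byte 4: 08 ⊕ 63 = 6b
byte 5: 06 ⊕ 6b = 6d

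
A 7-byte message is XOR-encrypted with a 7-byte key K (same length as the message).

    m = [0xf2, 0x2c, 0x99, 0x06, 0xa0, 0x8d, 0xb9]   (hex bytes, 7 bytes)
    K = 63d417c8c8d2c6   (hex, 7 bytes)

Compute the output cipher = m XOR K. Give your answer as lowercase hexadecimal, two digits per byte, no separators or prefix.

XOR is its own inverse, so applying the key byte-wise gives the result directly.
f2 ⊕ 63 = 91
2c ⊕ d4 = f8
99 ⊕ 17 = 8e
06 ⊕ c8 = ce
a0 ⊕ c8 = 68
8d ⊕ d2 = 5f
b9 ⊕ c6 = 7f

91f88ece685f7f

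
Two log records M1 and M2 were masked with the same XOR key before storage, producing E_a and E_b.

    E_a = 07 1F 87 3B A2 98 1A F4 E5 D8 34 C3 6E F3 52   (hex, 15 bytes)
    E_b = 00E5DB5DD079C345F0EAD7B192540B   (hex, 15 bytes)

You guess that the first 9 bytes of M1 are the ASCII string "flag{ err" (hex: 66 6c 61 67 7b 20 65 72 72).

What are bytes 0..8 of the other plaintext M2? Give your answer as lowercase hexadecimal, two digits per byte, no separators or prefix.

First, E_a ⊕ E_b = (M1 ⊕ K) ⊕ (M2 ⊕ K) = M1 ⊕ M2, so the key drops out. Then M2 = (M1 ⊕ M2) ⊕ M1 over the first 9 bytes.
byte 0: (07 ⊕ 00) ⊕ 66 = 07 ⊕ 66 = 61
byte 1: (1f ⊕ e5) ⊕ 6c = fa ⊕ 6c = 96
byte 2: (87 ⊕ db) ⊕ 61 = 5c ⊕ 61 = 3d
byte 3: (3b ⊕ 5d) ⊕ 67 = 66 ⊕ 67 = 01
byte 4: (a2 ⊕ d0) ⊕ 7b = 72 ⊕ 7b = 09
byte 5: (98 ⊕ 79) ⊕ 20 = e1 ⊕ 20 = c1
byte 6: (1a ⊕ c3) ⊕ 65 = d9 ⊕ 65 = bc
byte 7: (f4 ⊕ 45) ⊕ 72 = b1 ⊕ 72 = c3
byte 8: (e5 ⊕ f0) ⊕ 72 = 15 ⊕ 72 = 67

61963d0109c1bcc367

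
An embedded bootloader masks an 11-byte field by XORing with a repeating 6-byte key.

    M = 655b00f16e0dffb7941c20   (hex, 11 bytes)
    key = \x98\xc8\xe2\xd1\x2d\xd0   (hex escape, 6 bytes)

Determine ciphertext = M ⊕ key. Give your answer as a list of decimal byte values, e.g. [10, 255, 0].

[253, 147, 226, 32, 67, 221, 103, 127, 118, 205, 13]

The 6-byte key repeats, so the effective keystream is 98 c8 e2 d1 2d d0 98 c8 e2 d1 2d.
byte 0: 101 xor 152 = 253
byte 1:  91 xor 200 = 147
byte 2:   0 xor 226 = 226
byte 3: 241 xor 209 =  32
byte 4: 110 xor  45 =  67
byte 5:  13 xor 208 = 221
byte 6: 255 xor 152 = 103
byte 7: 183 xor 200 = 127
byte 8: 148 xor 226 = 118
byte 9:  28 xor 209 = 205
byte 10:  32 xor  45 =  13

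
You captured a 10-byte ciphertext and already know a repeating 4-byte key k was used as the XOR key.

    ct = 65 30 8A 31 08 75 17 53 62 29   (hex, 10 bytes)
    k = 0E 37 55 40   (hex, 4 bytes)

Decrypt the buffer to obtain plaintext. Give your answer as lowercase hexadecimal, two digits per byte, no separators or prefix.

6b07df71064242136c1e

The 4-byte key repeats, so the effective keystream is 0e 37 55 40 0e 37 55 40 0e 37.
byte 0: 65 ^ 0e = 6b
byte 1: 30 ^ 37 = 07
byte 2: 8a ^ 55 = df
byte 3: 31 ^ 40 = 71
byte 4: 08 ^ 0e = 06
byte 5: 75 ^ 37 = 42
byte 6: 17 ^ 55 = 42
byte 7: 53 ^ 40 = 13
byte 8: 62 ^ 0e = 6c
byte 9: 29 ^ 37 = 1e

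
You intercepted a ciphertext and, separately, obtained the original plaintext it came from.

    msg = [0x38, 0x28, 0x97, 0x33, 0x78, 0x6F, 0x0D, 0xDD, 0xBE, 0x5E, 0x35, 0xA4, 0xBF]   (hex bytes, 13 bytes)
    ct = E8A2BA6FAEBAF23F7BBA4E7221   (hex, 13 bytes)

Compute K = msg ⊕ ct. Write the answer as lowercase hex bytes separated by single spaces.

d0 8a 2d 5c d6 d5 ff e2 c5 e4 7b d6 9e

Since ct = msg ⊕ K, XORing both sides with msg gives K = msg ⊕ ct.
byte 0: 38 ^ e8 = d0
byte 1: 28 ^ a2 = 8a
byte 2: 97 ^ ba = 2d
byte 3: 33 ^ 6f = 5c
byte 4: 78 ^ ae = d6
byte 5: 6f ^ ba = d5
byte 6: 0d ^ f2 = ff
byte 7: dd ^ 3f = e2
byte 8: be ^ 7b = c5
byte 9: 5e ^ ba = e4
byte 10: 35 ^ 4e = 7b
byte 11: a4 ^ 72 = d6
byte 12: bf ^ 21 = 9e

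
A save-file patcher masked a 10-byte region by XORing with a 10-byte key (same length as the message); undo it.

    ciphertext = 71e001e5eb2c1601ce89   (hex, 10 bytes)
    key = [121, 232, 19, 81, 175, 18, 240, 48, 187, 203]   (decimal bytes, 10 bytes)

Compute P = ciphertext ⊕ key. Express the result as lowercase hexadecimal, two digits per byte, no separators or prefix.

080812b4443ee6317542

XOR is its own inverse, so applying the key byte-wise gives the result directly.
113 xor 121 =   8
224 xor 232 =   8
  1 xor  19 =  18
229 xor  81 = 180
235 xor 175 =  68
 44 xor  18 =  62
 22 xor 240 = 230
  1 xor  48 =  49
206 xor 187 = 117
137 xor 203 =  66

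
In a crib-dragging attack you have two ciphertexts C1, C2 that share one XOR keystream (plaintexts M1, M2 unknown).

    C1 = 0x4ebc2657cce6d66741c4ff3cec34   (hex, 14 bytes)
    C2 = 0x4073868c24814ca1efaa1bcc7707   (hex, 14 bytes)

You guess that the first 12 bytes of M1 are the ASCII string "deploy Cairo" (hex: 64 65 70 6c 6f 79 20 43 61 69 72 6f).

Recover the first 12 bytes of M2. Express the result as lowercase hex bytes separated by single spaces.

6a aa d0 b7 87 1e ba 85 cf 07 96 9f

First, C1 ⊕ C2 = (M1 ⊕ K) ⊕ (M2 ⊕ K) = M1 ⊕ M2, so the key drops out. Then M2 = (M1 ⊕ M2) ⊕ M1 over the first 12 bytes.
byte 0: (4e XOR 40) XOR 64 = 0e XOR 64 = 6a
byte 1: (bc XOR 73) XOR 65 = cf XOR 65 = aa
byte 2: (26 XOR 86) XOR 70 = a0 XOR 70 = d0
byte 3: (57 XOR 8c) XOR 6c = db XOR 6c = b7
byte 4: (cc XOR 24) XOR 6f = e8 XOR 6f = 87
byte 5: (e6 XOR 81) XOR 79 = 67 XOR 79 = 1e
byte 6: (d6 XOR 4c) XOR 20 = 9a XOR 20 = ba
byte 7: (67 XOR a1) XOR 43 = c6 XOR 43 = 85
byte 8: (41 XOR ef) XOR 61 = ae XOR 61 = cf
byte 9: (c4 XOR aa) XOR 69 = 6e XOR 69 = 07
byte 10: (ff XOR 1b) XOR 72 = e4 XOR 72 = 96
byte 11: (3c XOR cc) XOR 6f = f0 XOR 6f = 9f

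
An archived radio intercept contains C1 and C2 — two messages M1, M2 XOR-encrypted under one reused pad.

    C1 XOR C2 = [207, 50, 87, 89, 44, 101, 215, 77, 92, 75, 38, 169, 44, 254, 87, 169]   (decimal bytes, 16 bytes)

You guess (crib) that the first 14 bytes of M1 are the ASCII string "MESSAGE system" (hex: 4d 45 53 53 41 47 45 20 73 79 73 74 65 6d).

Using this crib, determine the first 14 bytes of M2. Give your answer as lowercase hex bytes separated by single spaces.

82 77 04 0a 6d 22 92 6d 2f 32 55 dd 49 93

Since C1 ⊕ C2 = M1 ⊕ M2, XORing with the guessed M1 bytes yields the corresponding M2 bytes: M2 = (C1 ⊕ C2) ⊕ M1.
cf ⊕ 4d = 82
32 ⊕ 45 = 77
57 ⊕ 53 = 04
59 ⊕ 53 = 0a
2c ⊕ 41 = 6d
65 ⊕ 47 = 22
d7 ⊕ 45 = 92
4d ⊕ 20 = 6d
5c ⊕ 73 = 2f
4b ⊕ 79 = 32
26 ⊕ 73 = 55
a9 ⊕ 74 = dd
2c ⊕ 65 = 49
fe ⊕ 6d = 93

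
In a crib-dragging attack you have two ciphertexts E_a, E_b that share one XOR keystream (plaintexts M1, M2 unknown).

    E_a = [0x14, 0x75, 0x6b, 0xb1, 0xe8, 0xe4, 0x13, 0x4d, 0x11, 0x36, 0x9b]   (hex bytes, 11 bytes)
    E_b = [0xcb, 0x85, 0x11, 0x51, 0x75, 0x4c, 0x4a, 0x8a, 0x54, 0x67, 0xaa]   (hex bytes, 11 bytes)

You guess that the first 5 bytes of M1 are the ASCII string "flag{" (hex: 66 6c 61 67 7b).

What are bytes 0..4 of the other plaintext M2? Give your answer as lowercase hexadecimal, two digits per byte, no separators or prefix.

First, E_a ⊕ E_b = (M1 ⊕ K) ⊕ (M2 ⊕ K) = M1 ⊕ M2, so the key drops out. Then M2 = (M1 ⊕ M2) ⊕ M1 over the first 5 bytes.
byte 0: (14 ⊕ cb) ⊕ 66 = df ⊕ 66 = b9
byte 1: (75 ⊕ 85) ⊕ 6c = f0 ⊕ 6c = 9c
byte 2: (6b ⊕ 11) ⊕ 61 = 7a ⊕ 61 = 1b
byte 3: (b1 ⊕ 51) ⊕ 67 = e0 ⊕ 67 = 87
byte 4: (e8 ⊕ 75) ⊕ 7b = 9d ⊕ 7b = e6

b99c1b87e6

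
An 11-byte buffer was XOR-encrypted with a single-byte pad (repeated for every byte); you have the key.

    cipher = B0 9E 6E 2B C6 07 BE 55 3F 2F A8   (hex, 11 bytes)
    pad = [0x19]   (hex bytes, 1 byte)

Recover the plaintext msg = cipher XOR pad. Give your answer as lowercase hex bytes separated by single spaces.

The 1-byte key repeats, so the effective keystream is 19 19 19 19 19 19 19 19 19 19 19.
byte 0: b0 XOR 19 = a9
byte 1: 9e XOR 19 = 87
byte 2: 6e XOR 19 = 77
byte 3: 2b XOR 19 = 32
byte 4: c6 XOR 19 = df
byte 5: 07 XOR 19 = 1e
byte 6: be XOR 19 = a7
byte 7: 55 XOR 19 = 4c
byte 8: 3f XOR 19 = 26
byte 9: 2f XOR 19 = 36
byte 10: a8 XOR 19 = b1

a9 87 77 32 df 1e a7 4c 26 36 b1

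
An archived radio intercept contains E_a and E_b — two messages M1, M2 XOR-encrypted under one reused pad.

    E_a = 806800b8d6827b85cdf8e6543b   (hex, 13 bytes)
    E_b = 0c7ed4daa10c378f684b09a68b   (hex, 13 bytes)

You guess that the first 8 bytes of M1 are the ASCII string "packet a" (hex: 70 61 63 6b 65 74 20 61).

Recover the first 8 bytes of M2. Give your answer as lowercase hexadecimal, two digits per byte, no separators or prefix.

fc77b70912fa6c6b

First, E_a ⊕ E_b = (M1 ⊕ K) ⊕ (M2 ⊕ K) = M1 ⊕ M2, so the key drops out. Then M2 = (M1 ⊕ M2) ⊕ M1 over the first 8 bytes.
byte 0: (80 ⊕ 0c) ⊕ 70 = 8c ⊕ 70 = fc
byte 1: (68 ⊕ 7e) ⊕ 61 = 16 ⊕ 61 = 77
byte 2: (00 ⊕ d4) ⊕ 63 = d4 ⊕ 63 = b7
byte 3: (b8 ⊕ da) ⊕ 6b = 62 ⊕ 6b = 09
byte 4: (d6 ⊕ a1) ⊕ 65 = 77 ⊕ 65 = 12
byte 5: (82 ⊕ 0c) ⊕ 74 = 8e ⊕ 74 = fa
byte 6: (7b ⊕ 37) ⊕ 20 = 4c ⊕ 20 = 6c
byte 7: (85 ⊕ 8f) ⊕ 61 = 0a ⊕ 61 = 6b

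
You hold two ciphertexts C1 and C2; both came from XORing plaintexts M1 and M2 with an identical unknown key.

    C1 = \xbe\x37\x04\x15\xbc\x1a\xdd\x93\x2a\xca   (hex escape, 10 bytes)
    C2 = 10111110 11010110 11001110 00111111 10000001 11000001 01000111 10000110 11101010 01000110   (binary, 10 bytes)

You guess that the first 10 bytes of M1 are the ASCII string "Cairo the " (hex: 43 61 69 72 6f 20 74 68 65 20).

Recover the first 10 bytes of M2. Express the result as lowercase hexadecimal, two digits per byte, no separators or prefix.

First, C1 ⊕ C2 = (M1 ⊕ K) ⊕ (M2 ⊕ K) = M1 ⊕ M2, so the key drops out. Then M2 = (M1 ⊕ M2) ⊕ M1 over the first 10 bytes.
byte 0: (be ^ be) ^ 43 = 00 ^ 43 = 43
byte 1: (37 ^ d6) ^ 61 = e1 ^ 61 = 80
byte 2: (04 ^ ce) ^ 69 = ca ^ 69 = a3
byte 3: (15 ^ 3f) ^ 72 = 2a ^ 72 = 58
byte 4: (bc ^ 81) ^ 6f = 3d ^ 6f = 52
byte 5: (1a ^ c1) ^ 20 = db ^ 20 = fb
byte 6: (dd ^ 47) ^ 74 = 9a ^ 74 = ee
byte 7: (93 ^ 86) ^ 68 = 15 ^ 68 = 7d
byte 8: (2a ^ ea) ^ 65 = c0 ^ 65 = a5
byte 9: (ca ^ 46) ^ 20 = 8c ^ 20 = ac

4380a35852fbee7da5ac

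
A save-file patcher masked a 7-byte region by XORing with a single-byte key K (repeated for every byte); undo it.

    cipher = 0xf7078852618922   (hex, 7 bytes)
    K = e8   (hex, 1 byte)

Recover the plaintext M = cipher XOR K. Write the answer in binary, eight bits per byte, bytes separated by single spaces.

The 1-byte key repeats, so the effective keystream is e8 e8 e8 e8 e8 e8 e8.
byte 0: 247 ⊕ 232 =  31
byte 1:   7 ⊕ 232 = 239
byte 2: 136 ⊕ 232 =  96
byte 3:  82 ⊕ 232 = 186
byte 4:  97 ⊕ 232 = 137
byte 5: 137 ⊕ 232 =  97
byte 6:  34 ⊕ 232 = 202

00011111 11101111 01100000 10111010 10001001 01100001 11001010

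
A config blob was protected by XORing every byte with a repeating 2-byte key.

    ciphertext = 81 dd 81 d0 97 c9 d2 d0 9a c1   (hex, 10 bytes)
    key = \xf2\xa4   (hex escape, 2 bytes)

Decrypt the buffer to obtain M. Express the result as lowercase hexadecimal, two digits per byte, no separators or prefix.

The 2-byte key repeats, so the effective keystream is f2 a4 f2 a4 f2 a4 f2 a4 f2 a4.
byte 0: 81 xor f2 = 73
byte 1: dd xor a4 = 79
byte 2: 81 xor f2 = 73
byte 3: d0 xor a4 = 74
byte 4: 97 xor f2 = 65
byte 5: c9 xor a4 = 6d
byte 6: d2 xor f2 = 20
byte 7: d0 xor a4 = 74
byte 8: 9a xor f2 = 68
byte 9: c1 xor a4 = 65

73797374656d20746865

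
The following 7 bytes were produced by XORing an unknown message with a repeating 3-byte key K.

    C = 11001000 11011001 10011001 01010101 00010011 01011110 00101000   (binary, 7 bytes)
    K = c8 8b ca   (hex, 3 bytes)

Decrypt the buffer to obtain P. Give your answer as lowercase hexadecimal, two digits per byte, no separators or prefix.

0052539d9894e0

The 3-byte key repeats, so the effective keystream is c8 8b ca c8 8b ca c8.
byte 0: c8 ⊕ c8 = 00
byte 1: d9 ⊕ 8b = 52
byte 2: 99 ⊕ ca = 53
byte 3: 55 ⊕ c8 = 9d
byte 4: 13 ⊕ 8b = 98
byte 5: 5e ⊕ ca = 94
byte 6: 28 ⊕ c8 = e0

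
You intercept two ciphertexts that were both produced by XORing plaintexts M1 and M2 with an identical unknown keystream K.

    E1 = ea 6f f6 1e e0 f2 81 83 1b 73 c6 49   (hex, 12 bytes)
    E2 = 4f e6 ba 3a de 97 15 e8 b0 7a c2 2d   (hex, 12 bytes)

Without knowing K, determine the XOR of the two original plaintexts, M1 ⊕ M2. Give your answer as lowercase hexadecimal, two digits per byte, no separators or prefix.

a5894c243e65946bab090464

E1 ⊕ E2 = (M1 ⊕ K) ⊕ (M2 ⊕ K) = M1 ⊕ M2 — the shared key cancels under XOR.
234 ^  79 = 165
111 ^ 230 = 137
246 ^ 186 =  76
 30 ^  58 =  36
224 ^ 222 =  62
242 ^ 151 = 101
129 ^  21 = 148
131 ^ 232 = 107
 27 ^ 176 = 171
115 ^ 122 =   9
198 ^ 194 =   4
 73 ^  45 = 100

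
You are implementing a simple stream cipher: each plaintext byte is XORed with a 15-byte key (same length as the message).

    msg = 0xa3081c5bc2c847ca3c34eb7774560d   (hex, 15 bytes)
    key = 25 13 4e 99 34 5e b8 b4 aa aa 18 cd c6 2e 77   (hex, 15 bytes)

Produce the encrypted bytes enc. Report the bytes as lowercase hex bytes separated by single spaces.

XOR is its own inverse, so applying the key byte-wise gives the result directly.
10100011 XOR 00100101 = 10000110
00001000 XOR 00010011 = 00011011
00011100 XOR 01001110 = 01010010
01011011 XOR 10011001 = 11000010
11000010 XOR 00110100 = 11110110
11001000 XOR 01011110 = 10010110
01000111 XOR 10111000 = 11111111
11001010 XOR 10110100 = 01111110
00111100 XOR 10101010 = 10010110
00110100 XOR 10101010 = 10011110
11101011 XOR 00011000 = 11110011
01110111 XOR 11001101 = 10111010
01110100 XOR 11000110 = 10110010
01010110 XOR 00101110 = 01111000
00001101 XOR 01110111 = 01111010

86 1b 52 c2 f6 96 ff 7e 96 9e f3 ba b2 78 7a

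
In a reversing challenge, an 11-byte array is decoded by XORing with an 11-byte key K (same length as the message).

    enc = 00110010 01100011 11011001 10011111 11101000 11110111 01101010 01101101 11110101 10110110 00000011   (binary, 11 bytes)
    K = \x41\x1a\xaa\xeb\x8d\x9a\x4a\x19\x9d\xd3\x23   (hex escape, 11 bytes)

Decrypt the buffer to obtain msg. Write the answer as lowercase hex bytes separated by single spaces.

73 79 73 74 65 6d 20 74 68 65 20

XOR is its own inverse, so applying the key byte-wise gives the result directly.
byte 0:  50 xor  65 = 115
byte 1:  99 xor  26 = 121
byte 2: 217 xor 170 = 115
byte 3: 159 xor 235 = 116
byte 4: 232 xor 141 = 101
byte 5: 247 xor 154 = 109
byte 6: 106 xor  74 =  32
byte 7: 109 xor  25 = 116
byte 8: 245 xor 157 = 104
byte 9: 182 xor 211 = 101
byte 10:   3 xor  35 =  32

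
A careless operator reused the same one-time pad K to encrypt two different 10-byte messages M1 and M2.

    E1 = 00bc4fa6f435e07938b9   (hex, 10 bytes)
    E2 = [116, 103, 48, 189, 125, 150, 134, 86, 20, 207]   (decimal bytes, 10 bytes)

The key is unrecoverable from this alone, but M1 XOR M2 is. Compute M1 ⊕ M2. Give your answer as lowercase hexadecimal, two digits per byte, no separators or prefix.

74db7f1b89a3662f2c76

E1 ⊕ E2 = (M1 ⊕ K) ⊕ (M2 ⊕ K) = M1 ⊕ M2 — the shared key cancels under XOR.
byte 0: 00 ^ 74 = 74
byte 1: bc ^ 67 = db
byte 2: 4f ^ 30 = 7f
byte 3: a6 ^ bd = 1b
byte 4: f4 ^ 7d = 89
byte 5: 35 ^ 96 = a3
byte 6: e0 ^ 86 = 66
byte 7: 79 ^ 56 = 2f
byte 8: 38 ^ 14 = 2c
byte 9: b9 ^ cf = 76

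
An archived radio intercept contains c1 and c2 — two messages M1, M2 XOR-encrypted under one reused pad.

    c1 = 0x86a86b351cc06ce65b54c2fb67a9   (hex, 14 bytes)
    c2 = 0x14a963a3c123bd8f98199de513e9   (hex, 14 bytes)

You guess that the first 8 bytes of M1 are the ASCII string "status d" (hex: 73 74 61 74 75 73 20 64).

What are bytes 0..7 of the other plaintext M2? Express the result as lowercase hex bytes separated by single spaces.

First, c1 ⊕ c2 = (M1 ⊕ K) ⊕ (M2 ⊕ K) = M1 ⊕ M2, so the key drops out. Then M2 = (M1 ⊕ M2) ⊕ M1 over the first 8 bytes.
byte 0: (86 xor 14) xor 73 = 92 xor 73 = e1
byte 1: (a8 xor a9) xor 74 = 01 xor 74 = 75
byte 2: (6b xor 63) xor 61 = 08 xor 61 = 69
byte 3: (35 xor a3) xor 74 = 96 xor 74 = e2
byte 4: (1c xor c1) xor 75 = dd xor 75 = a8
byte 5: (c0 xor 23) xor 73 = e3 xor 73 = 90
byte 6: (6c xor bd) xor 20 = d1 xor 20 = f1
byte 7: (e6 xor 8f) xor 64 = 69 xor 64 = 0d

e1 75 69 e2 a8 90 f1 0d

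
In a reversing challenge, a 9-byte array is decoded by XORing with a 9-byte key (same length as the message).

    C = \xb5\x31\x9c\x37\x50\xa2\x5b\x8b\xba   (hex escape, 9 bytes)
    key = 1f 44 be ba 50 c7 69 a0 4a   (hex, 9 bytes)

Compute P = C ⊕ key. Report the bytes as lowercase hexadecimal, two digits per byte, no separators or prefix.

aa75228d0065322bf0

byte 0: b5 XOR 1f = aa
byte 1: 31 XOR 44 = 75
byte 2: 9c XOR be = 22
byte 3: 37 XOR ba = 8d
byte 4: 50 XOR 50 = 00
byte 5: a2 XOR c7 = 65
byte 6: 5b XOR 69 = 32
byte 7: 8b XOR a0 = 2b
byte 8: ba XOR 4a = f0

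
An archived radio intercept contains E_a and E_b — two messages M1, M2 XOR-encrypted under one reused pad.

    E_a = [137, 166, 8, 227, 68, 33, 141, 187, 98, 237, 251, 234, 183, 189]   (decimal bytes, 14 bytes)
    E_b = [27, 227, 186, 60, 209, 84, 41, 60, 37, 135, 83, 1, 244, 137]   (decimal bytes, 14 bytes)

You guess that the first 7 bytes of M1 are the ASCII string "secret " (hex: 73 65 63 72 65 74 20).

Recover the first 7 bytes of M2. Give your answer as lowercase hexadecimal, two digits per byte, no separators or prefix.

e120d1adf00184

First, E_a ⊕ E_b = (M1 ⊕ K) ⊕ (M2 ⊕ K) = M1 ⊕ M2, so the key drops out. Then M2 = (M1 ⊕ M2) ⊕ M1 over the first 7 bytes.
byte 0: (89 xor 1b) xor 73 = 92 xor 73 = e1
byte 1: (a6 xor e3) xor 65 = 45 xor 65 = 20
byte 2: (08 xor ba) xor 63 = b2 xor 63 = d1
byte 3: (e3 xor 3c) xor 72 = df xor 72 = ad
byte 4: (44 xor d1) xor 65 = 95 xor 65 = f0
byte 5: (21 xor 54) xor 74 = 75 xor 74 = 01
byte 6: (8d xor 29) xor 20 = a4 xor 20 = 84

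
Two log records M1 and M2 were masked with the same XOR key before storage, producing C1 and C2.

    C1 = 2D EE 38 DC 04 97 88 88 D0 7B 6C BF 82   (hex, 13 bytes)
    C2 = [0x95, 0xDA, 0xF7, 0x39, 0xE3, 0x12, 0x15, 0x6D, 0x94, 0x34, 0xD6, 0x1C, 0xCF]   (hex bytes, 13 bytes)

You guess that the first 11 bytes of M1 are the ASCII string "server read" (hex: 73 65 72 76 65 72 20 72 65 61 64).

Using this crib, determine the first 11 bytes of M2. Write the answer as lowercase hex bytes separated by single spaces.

First, C1 ⊕ C2 = (M1 ⊕ K) ⊕ (M2 ⊕ K) = M1 ⊕ M2, so the key drops out. Then M2 = (M1 ⊕ M2) ⊕ M1 over the first 11 bytes.
byte 0: (2d xor 95) xor 73 = b8 xor 73 = cb
byte 1: (ee xor da) xor 65 = 34 xor 65 = 51
byte 2: (38 xor f7) xor 72 = cf xor 72 = bd
byte 3: (dc xor 39) xor 76 = e5 xor 76 = 93
byte 4: (04 xor e3) xor 65 = e7 xor 65 = 82
byte 5: (97 xor 12) xor 72 = 85 xor 72 = f7
byte 6: (88 xor 15) xor 20 = 9d xor 20 = bd
byte 7: (88 xor 6d) xor 72 = e5 xor 72 = 97
byte 8: (d0 xor 94) xor 65 = 44 xor 65 = 21
byte 9: (7b xor 34) xor 61 = 4f xor 61 = 2e
byte 10: (6c xor d6) xor 64 = ba xor 64 = de

cb 51 bd 93 82 f7 bd 97 21 2e de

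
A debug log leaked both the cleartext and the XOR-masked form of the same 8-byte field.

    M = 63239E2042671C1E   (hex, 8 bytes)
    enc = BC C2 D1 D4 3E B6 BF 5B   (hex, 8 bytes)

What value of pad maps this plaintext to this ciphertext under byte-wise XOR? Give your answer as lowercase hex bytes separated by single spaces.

df e1 4f f4 7c d1 a3 45

Since enc = M ⊕ pad, XORing both sides with M gives pad = M ⊕ enc.
byte 0:  99 ⊕ 188 = 223
byte 1:  35 ⊕ 194 = 225
byte 2: 158 ⊕ 209 =  79
byte 3:  32 ⊕ 212 = 244
byte 4:  66 ⊕  62 = 124
byte 5: 103 ⊕ 182 = 209
byte 6:  28 ⊕ 191 = 163
byte 7:  30 ⊕  91 =  69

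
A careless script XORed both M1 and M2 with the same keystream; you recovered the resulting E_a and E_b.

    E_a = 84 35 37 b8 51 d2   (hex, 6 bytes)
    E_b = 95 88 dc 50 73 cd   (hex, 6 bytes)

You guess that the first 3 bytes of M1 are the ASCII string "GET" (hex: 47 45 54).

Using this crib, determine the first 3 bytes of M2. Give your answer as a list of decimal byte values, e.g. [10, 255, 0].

First, E_a ⊕ E_b = (M1 ⊕ K) ⊕ (M2 ⊕ K) = M1 ⊕ M2, so the key drops out. Then M2 = (M1 ⊕ M2) ⊕ M1 over the first 3 bytes.
byte 0: (84 ⊕ 95) ⊕ 47 = 11 ⊕ 47 = 56
byte 1: (35 ⊕ 88) ⊕ 45 = bd ⊕ 45 = f8
byte 2: (37 ⊕ dc) ⊕ 54 = eb ⊕ 54 = bf

[86, 248, 191]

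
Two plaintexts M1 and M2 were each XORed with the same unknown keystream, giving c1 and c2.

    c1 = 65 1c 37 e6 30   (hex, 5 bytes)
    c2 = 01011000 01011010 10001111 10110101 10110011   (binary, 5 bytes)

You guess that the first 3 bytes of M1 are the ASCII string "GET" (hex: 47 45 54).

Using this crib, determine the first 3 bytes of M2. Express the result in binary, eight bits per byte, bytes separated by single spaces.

01111010 00000011 11101100

First, c1 ⊕ c2 = (M1 ⊕ K) ⊕ (M2 ⊕ K) = M1 ⊕ M2, so the key drops out. Then M2 = (M1 ⊕ M2) ⊕ M1 over the first 3 bytes.
byte 0: (65 ^ 58) ^ 47 = 3d ^ 47 = 7a
byte 1: (1c ^ 5a) ^ 45 = 46 ^ 45 = 03
byte 2: (37 ^ 8f) ^ 54 = b8 ^ 54 = ec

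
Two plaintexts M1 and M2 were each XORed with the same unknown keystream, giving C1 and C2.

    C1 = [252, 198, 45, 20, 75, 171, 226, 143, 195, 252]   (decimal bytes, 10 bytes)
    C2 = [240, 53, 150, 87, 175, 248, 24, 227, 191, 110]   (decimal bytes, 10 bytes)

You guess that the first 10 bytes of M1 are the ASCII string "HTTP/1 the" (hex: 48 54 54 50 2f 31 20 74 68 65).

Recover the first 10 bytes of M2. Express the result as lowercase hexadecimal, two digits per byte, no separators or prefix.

First, C1 ⊕ C2 = (M1 ⊕ K) ⊕ (M2 ⊕ K) = M1 ⊕ M2, so the key drops out. Then M2 = (M1 ⊕ M2) ⊕ M1 over the first 10 bytes.
byte 0: (fc xor f0) xor 48 = 0c xor 48 = 44
byte 1: (c6 xor 35) xor 54 = f3 xor 54 = a7
byte 2: (2d xor 96) xor 54 = bb xor 54 = ef
byte 3: (14 xor 57) xor 50 = 43 xor 50 = 13
byte 4: (4b xor af) xor 2f = e4 xor 2f = cb
byte 5: (ab xor f8) xor 31 = 53 xor 31 = 62
byte 6: (e2 xor 18) xor 20 = fa xor 20 = da
byte 7: (8f xor e3) xor 74 = 6c xor 74 = 18
byte 8: (c3 xor bf) xor 68 = 7c xor 68 = 14
byte 9: (fc xor 6e) xor 65 = 92 xor 65 = f7

44a7ef13cb62da1814f7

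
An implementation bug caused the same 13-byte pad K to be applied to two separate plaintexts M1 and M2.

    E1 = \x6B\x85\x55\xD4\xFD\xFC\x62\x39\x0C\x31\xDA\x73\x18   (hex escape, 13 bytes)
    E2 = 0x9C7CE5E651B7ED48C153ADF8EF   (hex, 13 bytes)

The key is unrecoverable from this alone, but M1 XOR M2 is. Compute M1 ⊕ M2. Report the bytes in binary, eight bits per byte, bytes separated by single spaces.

11110111 11111001 10110000 00110010 10101100 01001011 10001111 01110001 11001101 01100010 01110111 10001011 11110111

E1 ⊕ E2 = (M1 ⊕ K) ⊕ (M2 ⊕ K) = M1 ⊕ M2 — the shared key cancels under XOR.
107 ^ 156 = 247
133 ^ 124 = 249
 85 ^ 229 = 176
212 ^ 230 =  50
253 ^  81 = 172
252 ^ 183 =  75
 98 ^ 237 = 143
 57 ^  72 = 113
 12 ^ 193 = 205
 49 ^  83 =  98
218 ^ 173 = 119
115 ^ 248 = 139
 24 ^ 239 = 247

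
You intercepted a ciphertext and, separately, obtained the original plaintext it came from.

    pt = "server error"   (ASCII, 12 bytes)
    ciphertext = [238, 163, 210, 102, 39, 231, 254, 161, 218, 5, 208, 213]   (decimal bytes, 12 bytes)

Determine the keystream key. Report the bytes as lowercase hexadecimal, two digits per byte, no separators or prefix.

Since ciphertext = pt ⊕ key, XORing both sides with pt gives key = pt ⊕ ciphertext.
byte 0: 115 ⊕ 238 = 157
byte 1: 101 ⊕ 163 = 198
byte 2: 114 ⊕ 210 = 160
byte 3: 118 ⊕ 102 =  16
byte 4: 101 ⊕  39 =  66
byte 5: 114 ⊕ 231 = 149
byte 6:  32 ⊕ 254 = 222
byte 7: 101 ⊕ 161 = 196
byte 8: 114 ⊕ 218 = 168
byte 9: 114 ⊕   5 = 119
byte 10: 111 ⊕ 208 = 191
byte 11: 114 ⊕ 213 = 167

9dc6a0104295dec4a877bfa7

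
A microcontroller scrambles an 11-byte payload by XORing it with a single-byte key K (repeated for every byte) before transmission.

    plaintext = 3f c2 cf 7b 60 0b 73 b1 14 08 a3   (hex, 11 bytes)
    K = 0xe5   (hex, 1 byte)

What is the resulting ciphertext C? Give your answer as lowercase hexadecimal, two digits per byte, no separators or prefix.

The 1-byte key repeats, so the effective keystream is e5 e5 e5 e5 e5 e5 e5 e5 e5 e5 e5.
byte 0: 3f ^ e5 = da
byte 1: c2 ^ e5 = 27
byte 2: cf ^ e5 = 2a
byte 3: 7b ^ e5 = 9e
byte 4: 60 ^ e5 = 85
byte 5: 0b ^ e5 = ee
byte 6: 73 ^ e5 = 96
byte 7: b1 ^ e5 = 54
byte 8: 14 ^ e5 = f1
byte 9: 08 ^ e5 = ed
byte 10: a3 ^ e5 = 46

da272a9e85ee9654f1ed46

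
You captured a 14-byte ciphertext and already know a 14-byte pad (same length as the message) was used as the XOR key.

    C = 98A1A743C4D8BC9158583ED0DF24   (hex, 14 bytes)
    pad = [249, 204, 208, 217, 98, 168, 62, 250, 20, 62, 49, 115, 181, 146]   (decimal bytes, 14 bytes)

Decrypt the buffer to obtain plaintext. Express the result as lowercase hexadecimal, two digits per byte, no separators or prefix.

98 XOR f9 = 61
a1 XOR cc = 6d
a7 XOR d0 = 77
43 XOR d9 = 9a
c4 XOR 62 = a6
d8 XOR a8 = 70
bc XOR 3e = 82
91 XOR fa = 6b
58 XOR 14 = 4c
58 XOR 3e = 66
3e XOR 31 = 0f
d0 XOR 73 = a3
df XOR b5 = 6a
24 XOR 92 = b6

616d779aa670826b4c660fa36ab6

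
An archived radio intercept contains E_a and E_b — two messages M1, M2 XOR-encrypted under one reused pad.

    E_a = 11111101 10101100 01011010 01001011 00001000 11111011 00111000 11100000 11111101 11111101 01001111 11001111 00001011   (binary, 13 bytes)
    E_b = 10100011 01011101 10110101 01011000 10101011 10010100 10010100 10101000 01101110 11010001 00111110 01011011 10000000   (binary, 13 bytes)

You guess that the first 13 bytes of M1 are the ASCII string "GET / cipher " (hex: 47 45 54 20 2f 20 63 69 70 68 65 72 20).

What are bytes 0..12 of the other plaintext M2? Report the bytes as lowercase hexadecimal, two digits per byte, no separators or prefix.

First, E_a ⊕ E_b = (M1 ⊕ K) ⊕ (M2 ⊕ K) = M1 ⊕ M2, so the key drops out. Then M2 = (M1 ⊕ M2) ⊕ M1 over the first 13 bytes.
byte 0: (fd ⊕ a3) ⊕ 47 = 5e ⊕ 47 = 19
byte 1: (ac ⊕ 5d) ⊕ 45 = f1 ⊕ 45 = b4
byte 2: (5a ⊕ b5) ⊕ 54 = ef ⊕ 54 = bb
byte 3: (4b ⊕ 58) ⊕ 20 = 13 ⊕ 20 = 33
byte 4: (08 ⊕ ab) ⊕ 2f = a3 ⊕ 2f = 8c
byte 5: (fb ⊕ 94) ⊕ 20 = 6f ⊕ 20 = 4f
byte 6: (38 ⊕ 94) ⊕ 63 = ac ⊕ 63 = cf
byte 7: (e0 ⊕ a8) ⊕ 69 = 48 ⊕ 69 = 21
byte 8: (fd ⊕ 6e) ⊕ 70 = 93 ⊕ 70 = e3
byte 9: (fd ⊕ d1) ⊕ 68 = 2c ⊕ 68 = 44
byte 10: (4f ⊕ 3e) ⊕ 65 = 71 ⊕ 65 = 14
byte 11: (cf ⊕ 5b) ⊕ 72 = 94 ⊕ 72 = e6
byte 12: (0b ⊕ 80) ⊕ 20 = 8b ⊕ 20 = ab

19b4bb338c4fcf21e34414e6ab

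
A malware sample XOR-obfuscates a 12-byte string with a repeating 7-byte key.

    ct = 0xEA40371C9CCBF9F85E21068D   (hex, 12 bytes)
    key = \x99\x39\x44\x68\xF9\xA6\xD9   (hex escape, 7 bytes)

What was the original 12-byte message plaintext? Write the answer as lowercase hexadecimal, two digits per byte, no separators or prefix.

73797374656d206167656e74

The 7-byte key repeats, so the effective keystream is 99 39 44 68 f9 a6 d9 99 39 44 68 f9.
byte 0: ea ⊕ 99 = 73
byte 1: 40 ⊕ 39 = 79
byte 2: 37 ⊕ 44 = 73
byte 3: 1c ⊕ 68 = 74
byte 4: 9c ⊕ f9 = 65
byte 5: cb ⊕ a6 = 6d
byte 6: f9 ⊕ d9 = 20
byte 7: f8 ⊕ 99 = 61
byte 8: 5e ⊕ 39 = 67
byte 9: 21 ⊕ 44 = 65
byte 10: 06 ⊕ 68 = 6e
byte 11: 8d ⊕ f9 = 74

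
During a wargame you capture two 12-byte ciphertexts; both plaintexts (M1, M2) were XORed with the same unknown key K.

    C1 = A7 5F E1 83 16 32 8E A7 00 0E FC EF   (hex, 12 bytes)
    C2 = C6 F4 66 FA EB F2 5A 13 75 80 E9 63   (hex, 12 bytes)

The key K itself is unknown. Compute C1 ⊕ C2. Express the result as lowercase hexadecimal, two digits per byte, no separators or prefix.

61ab8779fdc0d4b4758e158c

C1 ⊕ C2 = (M1 ⊕ K) ⊕ (M2 ⊕ K) = M1 ⊕ M2 — the shared key cancels under XOR.
10100111 ⊕ 11000110 = 01100001
01011111 ⊕ 11110100 = 10101011
11100001 ⊕ 01100110 = 10000111
10000011 ⊕ 11111010 = 01111001
00010110 ⊕ 11101011 = 11111101
00110010 ⊕ 11110010 = 11000000
10001110 ⊕ 01011010 = 11010100
10100111 ⊕ 00010011 = 10110100
00000000 ⊕ 01110101 = 01110101
00001110 ⊕ 10000000 = 10001110
11111100 ⊕ 11101001 = 00010101
11101111 ⊕ 01100011 = 10001100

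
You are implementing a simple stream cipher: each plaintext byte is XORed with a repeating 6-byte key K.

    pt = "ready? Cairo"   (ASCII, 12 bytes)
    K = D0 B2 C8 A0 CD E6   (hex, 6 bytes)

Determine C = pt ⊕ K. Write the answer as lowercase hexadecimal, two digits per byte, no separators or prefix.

a2d7a9c4b4d9f0f1a9c9bf89

The 6-byte key repeats, so the effective keystream is d0 b2 c8 a0 cd e6 d0 b2 c8 a0 cd e6.
byte 0: 01110010 xor 11010000 = 10100010
byte 1: 01100101 xor 10110010 = 11010111
byte 2: 01100001 xor 11001000 = 10101001
byte 3: 01100100 xor 10100000 = 11000100
byte 4: 01111001 xor 11001101 = 10110100
byte 5: 00111111 xor 11100110 = 11011001
byte 6: 00100000 xor 11010000 = 11110000
byte 7: 01000011 xor 10110010 = 11110001
byte 8: 01100001 xor 11001000 = 10101001
byte 9: 01101001 xor 10100000 = 11001001
byte 10: 01110010 xor 11001101 = 10111111
byte 11: 01101111 xor 11100110 = 10001001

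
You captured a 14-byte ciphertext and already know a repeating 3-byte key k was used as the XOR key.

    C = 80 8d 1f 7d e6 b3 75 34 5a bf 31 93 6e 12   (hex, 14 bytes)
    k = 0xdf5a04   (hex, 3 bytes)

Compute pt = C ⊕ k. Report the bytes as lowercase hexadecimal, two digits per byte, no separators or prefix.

The 3-byte key repeats, so the effective keystream is df 5a 04 df 5a 04 df 5a 04 df 5a 04 df 5a.
byte 0: 10000000 XOR 11011111 = 01011111
byte 1: 10001101 XOR 01011010 = 11010111
byte 2: 00011111 XOR 00000100 = 00011011
byte 3: 01111101 XOR 11011111 = 10100010
byte 4: 11100110 XOR 01011010 = 10111100
byte 5: 10110011 XOR 00000100 = 10110111
byte 6: 01110101 XOR 11011111 = 10101010
byte 7: 00110100 XOR 01011010 = 01101110
byte 8: 01011010 XOR 00000100 = 01011110
byte 9: 10111111 XOR 11011111 = 01100000
byte 10: 00110001 XOR 01011010 = 01101011
byte 11: 10010011 XOR 00000100 = 10010111
byte 12: 01101110 XOR 11011111 = 10110001
byte 13: 00010010 XOR 01011010 = 01001000

5fd71ba2bcb7aa6e5e606b97b148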